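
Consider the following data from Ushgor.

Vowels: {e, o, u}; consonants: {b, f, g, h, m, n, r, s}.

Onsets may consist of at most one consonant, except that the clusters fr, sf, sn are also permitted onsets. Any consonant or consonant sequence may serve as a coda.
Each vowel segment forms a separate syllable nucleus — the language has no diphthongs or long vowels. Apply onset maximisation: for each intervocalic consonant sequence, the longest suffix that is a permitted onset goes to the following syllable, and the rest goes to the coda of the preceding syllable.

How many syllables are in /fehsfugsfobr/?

Vowels present: e, u, o; each is a nucleus, giving 3 syllables.

3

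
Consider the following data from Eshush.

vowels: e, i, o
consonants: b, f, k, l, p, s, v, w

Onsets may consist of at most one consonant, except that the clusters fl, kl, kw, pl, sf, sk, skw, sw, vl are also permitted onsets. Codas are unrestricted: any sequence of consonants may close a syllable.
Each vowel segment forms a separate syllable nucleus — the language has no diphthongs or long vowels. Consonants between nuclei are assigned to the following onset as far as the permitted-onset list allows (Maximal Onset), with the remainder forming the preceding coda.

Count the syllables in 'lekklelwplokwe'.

Vowels present: e, e, o, e; each is a nucleus, giving 4 syllables.

4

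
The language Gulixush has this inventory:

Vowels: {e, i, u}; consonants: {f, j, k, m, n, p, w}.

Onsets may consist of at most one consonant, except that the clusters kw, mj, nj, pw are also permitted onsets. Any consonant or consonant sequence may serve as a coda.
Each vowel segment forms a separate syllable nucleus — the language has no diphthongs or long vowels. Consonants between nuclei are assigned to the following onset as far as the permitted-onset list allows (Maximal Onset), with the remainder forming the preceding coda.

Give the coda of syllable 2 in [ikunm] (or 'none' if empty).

The vowels are i, u — 2 nuclei, so 2 syllables.
/i…u/ gap (V1→V2): /k/ → onset of the next syllable (single consonants are always licit onsets).
Putting it together: i.kunm.
Syllable 2 is /kunm/: onset /k/, nucleus /u/, coda /nm/.

nm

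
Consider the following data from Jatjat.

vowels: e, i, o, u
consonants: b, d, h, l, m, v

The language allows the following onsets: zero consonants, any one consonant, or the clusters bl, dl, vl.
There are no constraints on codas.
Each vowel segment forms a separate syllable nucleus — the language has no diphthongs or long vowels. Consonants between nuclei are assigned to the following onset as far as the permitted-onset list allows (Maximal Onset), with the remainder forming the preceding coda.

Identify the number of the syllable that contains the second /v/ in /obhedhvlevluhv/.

Vowels present: o, e, e, u; each is a nucleus, giving 4 syllables.
/o…e/ gap (V1→V2): cluster /bh/ — the longest permitted-onset suffix is /h/; onset = /h/, preceding coda = /b/.
/e…e/ gap (V2→V3): cluster /dhvl/ — the longest permitted-onset suffix is /vl/; onset = /vl/, preceding coda = /dh/.
/e…u/ gap (V3→V4): cluster /vl/ — /vl/ is itself a permitted onset, so the whole cluster goes right; preceding coda = ∅.
Syllabification: ob.hedh.vle.vluhv.
The second /v/ is in the onset of syllable 4 (/vluhv/).

4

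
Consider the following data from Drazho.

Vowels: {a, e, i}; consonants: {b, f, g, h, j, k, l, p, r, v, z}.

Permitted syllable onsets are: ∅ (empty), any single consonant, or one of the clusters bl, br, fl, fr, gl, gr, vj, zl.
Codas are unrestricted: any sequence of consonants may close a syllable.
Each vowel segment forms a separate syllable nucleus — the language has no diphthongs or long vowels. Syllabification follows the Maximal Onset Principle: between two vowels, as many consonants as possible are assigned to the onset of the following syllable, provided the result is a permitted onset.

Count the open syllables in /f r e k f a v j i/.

2

Vowels present: e, a, i; each is a nucleus, giving 3 syllables.
σ1/σ2 boundary: /kf/ splits as /k/ + /f/ (/f/ is the longest suffix that is a licit onset).
σ2/σ3 boundary: cluster /vj/ — /vj/ is itself a permitted onset, so the whole cluster goes right; preceding coda = ∅.
Syllabification: frek.fa.vji.
Classifying each syllable: /frek/ (closed), /fa/ (open), /vji/ (open).
Open syllables: 2.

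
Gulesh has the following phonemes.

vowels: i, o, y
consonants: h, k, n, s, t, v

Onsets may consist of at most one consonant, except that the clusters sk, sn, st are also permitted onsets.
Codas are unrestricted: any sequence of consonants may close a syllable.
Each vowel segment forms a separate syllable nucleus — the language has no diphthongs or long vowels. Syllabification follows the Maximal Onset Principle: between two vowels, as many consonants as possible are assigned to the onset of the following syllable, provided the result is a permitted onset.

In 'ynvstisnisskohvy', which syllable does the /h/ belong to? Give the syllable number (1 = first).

Vowels present: y, i, i, o, y; each is a nucleus, giving 5 syllables.
Between /y/ (V1) and /i/ (V2): /nvst/; trying suffixes from longest down, /st/ is the first permitted one, so coda /nv/ | onset /st/.
Between /i/ (V2) and /i/ (V3): /sn/ — entire cluster is a permitted onset → onset /sn/, coda ∅.
Between /i/ (V3) and /o/ (V4): /ssk/; trying suffixes from longest down, /sk/ is the first permitted one, so coda /s/ | onset /sk/.
Between /o/ (V4) and /y/ (V5): /hv/ splits as /h/ + /v/ (/v/ is the longest suffix that is a licit onset).
So the parse is ynv.sti.snis.skoh.vy.
The /h/ is in the coda of syllable 4 (/skoh/).

4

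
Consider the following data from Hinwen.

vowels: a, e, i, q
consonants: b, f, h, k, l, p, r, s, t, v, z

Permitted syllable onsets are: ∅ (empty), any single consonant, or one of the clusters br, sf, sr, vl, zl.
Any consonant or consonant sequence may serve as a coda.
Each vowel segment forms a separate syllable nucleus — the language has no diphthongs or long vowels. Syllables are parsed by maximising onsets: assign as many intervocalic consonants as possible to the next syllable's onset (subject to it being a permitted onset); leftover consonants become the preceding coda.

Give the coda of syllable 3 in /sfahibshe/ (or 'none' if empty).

Vowels present: a, i, e; each is a nucleus, giving 3 syllables.
σ1/σ2 boundary: /h/ → onset of the next syllable (single consonants are always licit onsets).
σ2/σ3 boundary: /bsh/; trying suffixes from longest down, /h/ is the first permitted one, so coda /bs/ | onset /h/.
So the parse is sfa.hibs.he.
Syllable 3 is /he/: onset /h/, nucleus /e/, coda ∅.

none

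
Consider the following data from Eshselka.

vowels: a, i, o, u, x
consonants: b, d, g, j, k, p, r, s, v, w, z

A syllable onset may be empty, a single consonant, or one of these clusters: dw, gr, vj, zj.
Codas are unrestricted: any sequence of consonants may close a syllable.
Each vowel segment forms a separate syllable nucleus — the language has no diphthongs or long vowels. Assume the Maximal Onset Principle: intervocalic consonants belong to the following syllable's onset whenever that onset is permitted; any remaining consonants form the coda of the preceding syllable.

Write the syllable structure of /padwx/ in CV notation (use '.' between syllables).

Nuclei (vowels): a, x → 2 syllables.
σ1/σ2 boundary: /dw/ — entire cluster is a permitted onset → onset /dw/, coda ∅.
Syllabification: pa.dwx.
Mapping each syllable to C/V: /pa/ → CV, /dwx/ → CCV.

CV.CCV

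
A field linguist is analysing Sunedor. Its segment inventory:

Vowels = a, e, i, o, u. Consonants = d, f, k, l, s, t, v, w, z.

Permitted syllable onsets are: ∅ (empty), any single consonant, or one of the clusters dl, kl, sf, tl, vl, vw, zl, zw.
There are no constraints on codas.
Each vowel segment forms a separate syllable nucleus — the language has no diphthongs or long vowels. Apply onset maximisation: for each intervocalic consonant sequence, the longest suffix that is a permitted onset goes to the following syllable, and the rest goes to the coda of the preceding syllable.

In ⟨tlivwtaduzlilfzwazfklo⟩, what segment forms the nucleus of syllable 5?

a

Nuclei (vowels): i, a, u, i, a, o → 6 syllables.
The fifth nucleus (vowel 5 from the left) is /a/.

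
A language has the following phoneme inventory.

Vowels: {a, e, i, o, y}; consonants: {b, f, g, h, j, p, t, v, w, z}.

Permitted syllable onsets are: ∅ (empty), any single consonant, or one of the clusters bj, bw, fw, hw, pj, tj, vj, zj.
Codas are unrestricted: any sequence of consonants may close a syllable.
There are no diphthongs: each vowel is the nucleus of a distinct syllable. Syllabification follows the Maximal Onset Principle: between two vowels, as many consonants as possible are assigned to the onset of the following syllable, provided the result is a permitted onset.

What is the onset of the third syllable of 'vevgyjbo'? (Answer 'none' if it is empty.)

b

The vowels are e, y, o — 3 nuclei, so 3 syllables.
σ1/σ2 boundary: /vg/ — longest licit onset from the right is /g/, leaving /v/ as coda.
σ2/σ3 boundary: /jb/; trying suffixes from longest down, /b/ is the first permitted one, so coda /j/ | onset /b/.
Result: vev.gyj.bo.
Syllable 3 is /bo/: onset /b/, nucleus /o/, coda ∅.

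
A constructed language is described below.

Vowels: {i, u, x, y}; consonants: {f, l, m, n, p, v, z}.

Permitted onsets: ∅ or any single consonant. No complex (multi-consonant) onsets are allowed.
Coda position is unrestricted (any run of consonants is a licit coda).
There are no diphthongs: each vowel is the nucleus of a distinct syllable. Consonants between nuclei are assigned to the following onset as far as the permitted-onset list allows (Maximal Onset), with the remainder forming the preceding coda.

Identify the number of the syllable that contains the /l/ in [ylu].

Nuclei (vowels): y, u → 2 syllables.
σ1/σ2 boundary: /l/ is a single consonant, so it becomes the next onset.
Putting it together: y.lu.
The /l/ is in the onset of syllable 2 (/lu/).

2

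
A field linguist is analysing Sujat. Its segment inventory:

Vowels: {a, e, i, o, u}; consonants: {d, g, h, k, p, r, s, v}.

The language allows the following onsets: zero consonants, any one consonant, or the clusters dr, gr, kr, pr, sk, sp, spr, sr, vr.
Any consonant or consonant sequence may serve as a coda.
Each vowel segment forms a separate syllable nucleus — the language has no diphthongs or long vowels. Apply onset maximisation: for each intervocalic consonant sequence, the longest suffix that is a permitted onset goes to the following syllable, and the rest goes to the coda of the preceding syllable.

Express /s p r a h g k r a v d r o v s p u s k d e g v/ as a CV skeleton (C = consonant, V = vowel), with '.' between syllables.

The vowels are a, a, o, u, e — 5 nuclei, so 5 syllables.
V1 /a/ – V2 /a/: cluster /hgkr/ — the longest permitted-onset suffix is /kr/; onset = /kr/, preceding coda = /hg/.
V2 /a/ – V3 /o/: /vdr/ — longest licit onset from the right is /dr/, leaving /v/ as coda.
V3 /o/ – V4 /u/: /vsp/; trying suffixes from longest down, /sp/ is the first permitted one, so coda /v/ | onset /sp/.
V4 /u/ – V5 /e/: /skd/ — longest licit onset from the right is /d/, leaving /sk/ as coda.
Syllabification: sprahg.krav.drov.spusk.degv.
Mapping each syllable to C/V: /sprahg/ → CCCVCC, /krav/ → CCVC, /drov/ → CCVC, /spusk/ → CCVCC, /degv/ → CVCC.

CCCVCC.CCVC.CCVC.CCVCC.CVCC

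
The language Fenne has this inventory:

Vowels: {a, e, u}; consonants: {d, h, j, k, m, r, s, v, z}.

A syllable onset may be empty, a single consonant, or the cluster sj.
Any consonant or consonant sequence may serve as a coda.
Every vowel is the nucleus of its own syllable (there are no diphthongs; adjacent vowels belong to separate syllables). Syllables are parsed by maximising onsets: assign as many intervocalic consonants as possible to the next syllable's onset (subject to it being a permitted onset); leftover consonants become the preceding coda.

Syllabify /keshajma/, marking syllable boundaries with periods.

Nuclei (vowels): e, a, a → 3 syllables.
Between /e/ (V1) and /a/ (V2): /sh/ splits as /s/ + /h/ (/h/ is the longest suffix that is a licit onset).
Between /a/ (V2) and /a/ (V3): /jm/; trying suffixes from longest down, /m/ is the first permitted one, so coda /j/ | onset /m/.

kes.haj.ma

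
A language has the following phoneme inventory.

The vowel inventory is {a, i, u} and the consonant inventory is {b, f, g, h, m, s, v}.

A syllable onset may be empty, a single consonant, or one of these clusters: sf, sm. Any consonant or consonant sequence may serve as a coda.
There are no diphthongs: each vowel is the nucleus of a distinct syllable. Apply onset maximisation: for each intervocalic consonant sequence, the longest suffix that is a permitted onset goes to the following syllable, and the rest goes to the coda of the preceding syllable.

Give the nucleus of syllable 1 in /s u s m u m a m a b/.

Nuclei (vowels): u, u, a, a → 4 syllables.
The first nucleus (vowel 1 from the left) is /u/.

u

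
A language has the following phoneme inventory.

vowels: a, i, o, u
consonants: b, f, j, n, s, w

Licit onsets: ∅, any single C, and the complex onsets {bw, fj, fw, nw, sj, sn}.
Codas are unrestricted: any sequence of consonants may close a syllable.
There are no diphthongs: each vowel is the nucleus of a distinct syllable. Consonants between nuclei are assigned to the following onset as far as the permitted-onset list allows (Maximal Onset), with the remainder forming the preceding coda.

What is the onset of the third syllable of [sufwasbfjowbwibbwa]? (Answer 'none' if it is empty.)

Nuclei (vowels): u, a, o, i, a → 5 syllables.
V1 /u/ – V2 /a/: /fw/ — entire cluster is a permitted onset → onset /fw/, coda ∅.
V2 /a/ – V3 /o/: cluster /sbfj/ — the longest permitted-onset suffix is /fj/; onset = /fj/, preceding coda = /sb/.
V3 /o/ – V4 /i/: cluster /wbw/ — the longest permitted-onset suffix is /bw/; onset = /bw/, preceding coda = /w/.
V4 /i/ – V5 /a/: cluster /bbw/ — the longest permitted-onset suffix is /bw/; onset = /bw/, preceding coda = /b/.
Putting it together: su.fwasb.fjow.bwib.bwa.
Syllable 3 is /fjow/: onset /fj/, nucleus /o/, coda /w/.

fj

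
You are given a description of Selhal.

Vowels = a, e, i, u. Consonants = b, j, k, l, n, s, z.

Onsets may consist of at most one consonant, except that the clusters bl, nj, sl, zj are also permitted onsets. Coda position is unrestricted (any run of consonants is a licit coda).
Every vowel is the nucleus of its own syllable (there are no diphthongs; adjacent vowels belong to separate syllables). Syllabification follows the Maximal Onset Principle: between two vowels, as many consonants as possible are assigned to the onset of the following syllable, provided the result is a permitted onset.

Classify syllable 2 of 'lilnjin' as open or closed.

closed

Nuclei (vowels): i, i → 2 syllables.
σ1/σ2 boundary: cluster /lnj/ — the longest permitted-onset suffix is /nj/; onset = /nj/, preceding coda = /l/.
Result: lil.njin.
Syllable 2 is /njin/ with coda /n/, so it is closed.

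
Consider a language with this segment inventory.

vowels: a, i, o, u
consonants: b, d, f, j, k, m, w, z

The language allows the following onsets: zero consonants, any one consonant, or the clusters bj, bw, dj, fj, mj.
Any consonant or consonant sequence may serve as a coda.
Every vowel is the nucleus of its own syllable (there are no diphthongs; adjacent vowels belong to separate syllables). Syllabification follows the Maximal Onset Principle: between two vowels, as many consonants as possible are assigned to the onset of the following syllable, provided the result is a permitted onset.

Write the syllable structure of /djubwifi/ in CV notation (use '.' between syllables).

Nuclei (vowels): u, i, i → 3 syllables.
/u…i/ gap (V1→V2): cluster /bw/ — /bw/ is itself a permitted onset, so the whole cluster goes right; preceding coda = ∅.
/i…i/ gap (V2→V3): /f/ → onset of the next syllable (single consonants are always licit onsets).
Syllabification: dju.bwi.fi.
Mapping each syllable to C/V: /dju/ → CCV, /bwi/ → CCV, /fi/ → CV.

CCV.CCV.CV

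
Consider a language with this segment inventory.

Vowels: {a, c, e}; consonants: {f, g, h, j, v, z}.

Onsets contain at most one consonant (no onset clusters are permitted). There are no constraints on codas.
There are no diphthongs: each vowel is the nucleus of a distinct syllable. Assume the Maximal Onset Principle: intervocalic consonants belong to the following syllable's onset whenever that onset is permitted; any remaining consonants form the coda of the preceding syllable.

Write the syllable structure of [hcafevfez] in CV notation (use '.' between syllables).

CV.V.CVC.CVC

Nuclei (vowels): c, a, e, e → 4 syllables.
V1 /c/ – V2 /a/: hiatus — the boundary sits between the two vowels.
V2 /a/ – V3 /e/: /f/ → onset of the next syllable (single consonants are always licit onsets).
V3 /e/ – V4 /e/: /vf/ — longest licit onset from the right is /f/, leaving /v/ as coda.
Putting it together: hc.a.fev.fez.
Mapping each syllable to C/V: /hc/ → CV, /a/ → V, /fev/ → CVC, /fez/ → CVC.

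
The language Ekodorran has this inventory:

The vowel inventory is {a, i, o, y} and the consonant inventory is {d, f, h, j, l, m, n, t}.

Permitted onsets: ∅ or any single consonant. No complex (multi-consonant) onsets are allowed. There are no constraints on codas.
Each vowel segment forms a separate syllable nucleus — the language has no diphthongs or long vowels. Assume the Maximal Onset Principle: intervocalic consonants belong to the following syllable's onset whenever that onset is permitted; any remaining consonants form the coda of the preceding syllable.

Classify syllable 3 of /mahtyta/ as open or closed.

Nuclei (vowels): a, y, a → 3 syllables.
σ1/σ2 boundary: cluster /ht/ — the longest permitted-onset suffix is /t/; onset = /t/, preceding coda = /h/.
σ2/σ3 boundary: /t/ is a single consonant, so it becomes the next onset.
So the parse is mah.ty.ta.
Syllable 3 is /ta/; it ends in its nucleus with no coda, so it is open.

open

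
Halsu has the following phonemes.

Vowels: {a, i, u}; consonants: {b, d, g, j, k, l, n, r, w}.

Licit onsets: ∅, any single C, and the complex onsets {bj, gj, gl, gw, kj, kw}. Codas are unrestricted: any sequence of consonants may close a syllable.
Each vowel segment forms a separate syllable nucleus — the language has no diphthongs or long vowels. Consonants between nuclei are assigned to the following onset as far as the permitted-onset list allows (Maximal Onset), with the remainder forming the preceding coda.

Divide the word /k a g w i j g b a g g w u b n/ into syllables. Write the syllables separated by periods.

Vowels present: a, i, a, u; each is a nucleus, giving 4 syllables.
V1 /a/ – V2 /i/: /gw/ is a licit onset in full, so it all attaches to the next syllable.
V2 /i/ – V3 /a/: cluster /jgb/ — the longest permitted-onset suffix is /b/; onset = /b/, preceding coda = /jg/.
V3 /a/ – V4 /u/: /ggw/; trying suffixes from longest down, /gw/ is the first permitted one, so coda /g/ | onset /gw/.

ka.gwijg.bag.gwubn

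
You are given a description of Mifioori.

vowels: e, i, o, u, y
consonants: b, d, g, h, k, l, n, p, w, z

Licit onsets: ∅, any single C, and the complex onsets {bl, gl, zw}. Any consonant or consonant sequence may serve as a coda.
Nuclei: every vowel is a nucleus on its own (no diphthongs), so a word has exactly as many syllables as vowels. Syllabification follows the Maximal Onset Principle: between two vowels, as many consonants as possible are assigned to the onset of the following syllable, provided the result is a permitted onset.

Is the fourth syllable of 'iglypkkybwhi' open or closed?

The vowels are i, y, y, i — 4 nuclei, so 4 syllables.
σ1/σ2 boundary: cluster /gl/ — /gl/ is itself a permitted onset, so the whole cluster goes right; preceding coda = ∅.
σ2/σ3 boundary: /pkk/ — longest licit onset from the right is /k/, leaving /pk/ as coda.
σ3/σ4 boundary: cluster /bwh/ — the longest permitted-onset suffix is /h/; onset = /h/, preceding coda = /bw/.
Result: i.glypk.kybw.hi.
Syllable 4 is /hi/; it ends in its nucleus with no coda, so it is open.

open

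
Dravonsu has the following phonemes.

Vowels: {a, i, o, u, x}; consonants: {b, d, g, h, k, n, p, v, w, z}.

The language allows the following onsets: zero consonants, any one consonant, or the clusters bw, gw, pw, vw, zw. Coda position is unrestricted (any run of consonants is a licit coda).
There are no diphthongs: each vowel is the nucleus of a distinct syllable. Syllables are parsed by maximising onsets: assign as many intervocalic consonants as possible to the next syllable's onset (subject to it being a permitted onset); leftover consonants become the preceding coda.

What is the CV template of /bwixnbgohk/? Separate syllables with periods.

CCV.VCC.CVCC

The vowels are i, x, o — 3 nuclei, so 3 syllables.
σ1/σ2 boundary: no consonants, so the boundary falls immediately after /i/.
σ2/σ3 boundary: /nbg/ splits as /nb/ + /g/ (/g/ is the longest suffix that is a licit onset).
Putting it together: bwi.xnb.gohk.
Mapping each syllable to C/V: /bwi/ → CCV, /xnb/ → VCC, /gohk/ → CVCC.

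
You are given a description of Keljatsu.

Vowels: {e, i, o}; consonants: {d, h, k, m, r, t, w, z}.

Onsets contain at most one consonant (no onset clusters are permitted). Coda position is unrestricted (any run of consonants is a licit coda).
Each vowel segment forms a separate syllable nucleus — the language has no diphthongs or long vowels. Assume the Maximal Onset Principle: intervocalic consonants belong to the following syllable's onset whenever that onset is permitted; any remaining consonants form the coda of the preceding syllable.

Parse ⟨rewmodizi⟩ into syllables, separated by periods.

rew.mo.di.zi

Nuclei (vowels): e, o, i, i → 4 syllables.
/e…o/ gap (V1→V2): /wm/ splits as /w/ + /m/ (/m/ is the longest suffix that is a licit onset).
/o…i/ gap (V2→V3): /d/ → onset of the next syllable (single consonants are always licit onsets).
/i…i/ gap (V3→V4): /z/ → onset of the next syllable (single consonants are always licit onsets).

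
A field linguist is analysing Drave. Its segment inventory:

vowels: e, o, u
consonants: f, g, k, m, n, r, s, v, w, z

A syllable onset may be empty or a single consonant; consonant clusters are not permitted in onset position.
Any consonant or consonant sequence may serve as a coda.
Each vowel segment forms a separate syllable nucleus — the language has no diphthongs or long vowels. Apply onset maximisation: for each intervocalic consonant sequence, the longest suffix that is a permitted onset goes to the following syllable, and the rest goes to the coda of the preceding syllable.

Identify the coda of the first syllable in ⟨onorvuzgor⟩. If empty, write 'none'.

none

Nuclei (vowels): o, o, u, o → 4 syllables.
Between /o/ (V1) and /o/ (V2): just /n/ — single C goes to the following onset.
Between /o/ (V2) and /u/ (V3): /rv/; trying suffixes from longest down, /v/ is the first permitted one, so coda /r/ | onset /v/.
Between /u/ (V3) and /o/ (V4): cluster /zg/ — the longest permitted-onset suffix is /g/; onset = /g/, preceding coda = /z/.
Result: o.nor.vuz.gor.
Syllable 1 is /o/: onset ∅, nucleus /o/, coda ∅.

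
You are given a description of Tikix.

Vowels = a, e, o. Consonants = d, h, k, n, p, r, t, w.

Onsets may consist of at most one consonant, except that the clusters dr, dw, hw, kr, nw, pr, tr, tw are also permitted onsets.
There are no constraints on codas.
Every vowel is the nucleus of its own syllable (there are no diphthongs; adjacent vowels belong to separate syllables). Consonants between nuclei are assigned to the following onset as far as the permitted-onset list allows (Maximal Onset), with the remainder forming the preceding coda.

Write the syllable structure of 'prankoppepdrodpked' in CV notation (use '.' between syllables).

Vowels present: a, o, e, o, e; each is a nucleus, giving 5 syllables.
/a…o/ gap (V1→V2): /nk/ splits as /n/ + /k/ (/k/ is the longest suffix that is a licit onset).
/o…e/ gap (V2→V3): cluster /pp/ — the longest permitted-onset suffix is /p/; onset = /p/, preceding coda = /p/.
/e…o/ gap (V3→V4): /pdr/; trying suffixes from longest down, /dr/ is the first permitted one, so coda /p/ | onset /dr/.
/o…e/ gap (V4→V5): cluster /dpk/ — the longest permitted-onset suffix is /k/; onset = /k/, preceding coda = /dp/.
So the parse is pran.kop.pep.drodp.ked.
Mapping each syllable to C/V: /pran/ → CCVC, /kop/ → CVC, /pep/ → CVC, /drodp/ → CCVCC, /ked/ → CVC.

CCVC.CVC.CVC.CCVCC.CVC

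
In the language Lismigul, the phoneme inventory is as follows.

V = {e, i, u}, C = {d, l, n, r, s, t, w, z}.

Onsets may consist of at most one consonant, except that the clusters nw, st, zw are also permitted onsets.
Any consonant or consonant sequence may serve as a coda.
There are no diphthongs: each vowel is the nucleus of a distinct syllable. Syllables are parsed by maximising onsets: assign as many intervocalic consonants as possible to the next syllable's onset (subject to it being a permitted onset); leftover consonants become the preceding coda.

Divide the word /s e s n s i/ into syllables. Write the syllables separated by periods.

sesn.si

The vowels are e, i — 2 nuclei, so 2 syllables.
V1 /e/ – V2 /i/: /sns/ splits as /sn/ + /s/ (/s/ is the longest suffix that is a licit onset).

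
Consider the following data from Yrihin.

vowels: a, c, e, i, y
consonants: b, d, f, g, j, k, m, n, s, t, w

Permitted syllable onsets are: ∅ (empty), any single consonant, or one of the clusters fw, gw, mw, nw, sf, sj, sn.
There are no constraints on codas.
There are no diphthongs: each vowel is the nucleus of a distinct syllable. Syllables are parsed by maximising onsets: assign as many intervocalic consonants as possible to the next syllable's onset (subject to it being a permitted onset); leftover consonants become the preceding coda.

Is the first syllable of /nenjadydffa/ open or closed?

The vowels are e, a, y, a — 4 nuclei, so 4 syllables.
/e…a/ gap (V1→V2): /nj/ splits as /n/ + /j/ (/j/ is the longest suffix that is a licit onset).
/a…y/ gap (V2→V3): just /d/ — single C goes to the following onset.
/y…a/ gap (V3→V4): cluster /dff/ — the longest permitted-onset suffix is /f/; onset = /f/, preceding coda = /df/.
So the parse is nen.ja.dydf.fa.
Syllable 1 is /nen/ with coda /n/, so it is closed.

closed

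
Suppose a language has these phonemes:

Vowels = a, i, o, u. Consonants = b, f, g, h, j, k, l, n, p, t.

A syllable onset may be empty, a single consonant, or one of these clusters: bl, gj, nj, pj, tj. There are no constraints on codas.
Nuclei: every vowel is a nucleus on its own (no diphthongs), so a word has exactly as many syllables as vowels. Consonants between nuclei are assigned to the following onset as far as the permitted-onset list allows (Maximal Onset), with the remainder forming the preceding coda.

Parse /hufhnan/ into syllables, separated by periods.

hufh.nan

Vowels present: u, a; each is a nucleus, giving 2 syllables.
V1 /u/ – V2 /a/: cluster /fhn/ — the longest permitted-onset suffix is /n/; onset = /n/, preceding coda = /fh/.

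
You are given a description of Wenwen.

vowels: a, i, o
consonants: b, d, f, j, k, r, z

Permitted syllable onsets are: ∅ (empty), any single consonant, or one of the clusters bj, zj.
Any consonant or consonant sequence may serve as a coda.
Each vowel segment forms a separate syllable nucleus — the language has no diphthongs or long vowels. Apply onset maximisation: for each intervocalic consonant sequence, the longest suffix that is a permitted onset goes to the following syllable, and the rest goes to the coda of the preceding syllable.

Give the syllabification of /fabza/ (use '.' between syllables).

fab.za

The vowels are a, a — 2 nuclei, so 2 syllables.
V1 /a/ – V2 /a/: /bz/ splits as /b/ + /z/ (/z/ is the longest suffix that is a licit onset).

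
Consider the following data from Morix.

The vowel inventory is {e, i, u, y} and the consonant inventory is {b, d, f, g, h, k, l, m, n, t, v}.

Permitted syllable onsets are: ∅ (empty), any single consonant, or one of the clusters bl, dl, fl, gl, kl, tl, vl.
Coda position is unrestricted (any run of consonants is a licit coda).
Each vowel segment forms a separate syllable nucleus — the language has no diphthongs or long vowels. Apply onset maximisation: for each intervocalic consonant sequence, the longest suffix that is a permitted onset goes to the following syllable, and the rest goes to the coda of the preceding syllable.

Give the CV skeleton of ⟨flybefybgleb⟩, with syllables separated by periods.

Nuclei (vowels): y, e, y, e → 4 syllables.
V1 /y/ – V2 /e/: just /b/ — single C goes to the following onset.
V2 /e/ – V3 /y/: /f/ → onset of the next syllable (single consonants are always licit onsets).
V3 /y/ – V4 /e/: /bgl/; trying suffixes from longest down, /gl/ is the first permitted one, so coda /b/ | onset /gl/.
Result: fly.be.fyb.gleb.
Mapping each syllable to C/V: /fly/ → CCV, /be/ → CV, /fyb/ → CVC, /gleb/ → CCVC.

CCV.CV.CVC.CCVC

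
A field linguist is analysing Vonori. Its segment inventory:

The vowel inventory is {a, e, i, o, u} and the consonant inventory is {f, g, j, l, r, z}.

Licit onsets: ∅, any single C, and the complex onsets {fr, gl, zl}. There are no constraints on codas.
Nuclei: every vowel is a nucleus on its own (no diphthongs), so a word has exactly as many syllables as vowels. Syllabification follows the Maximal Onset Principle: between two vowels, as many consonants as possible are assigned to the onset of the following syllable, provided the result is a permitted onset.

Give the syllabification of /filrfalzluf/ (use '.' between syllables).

Vowels present: i, a, u; each is a nucleus, giving 3 syllables.
Between /i/ (V1) and /a/ (V2): /lrf/; trying suffixes from longest down, /f/ is the first permitted one, so coda /lr/ | onset /f/.
Between /a/ (V2) and /u/ (V3): /lzl/ splits as /l/ + /zl/ (/zl/ is the longest suffix that is a licit onset).

filr.fal.zluf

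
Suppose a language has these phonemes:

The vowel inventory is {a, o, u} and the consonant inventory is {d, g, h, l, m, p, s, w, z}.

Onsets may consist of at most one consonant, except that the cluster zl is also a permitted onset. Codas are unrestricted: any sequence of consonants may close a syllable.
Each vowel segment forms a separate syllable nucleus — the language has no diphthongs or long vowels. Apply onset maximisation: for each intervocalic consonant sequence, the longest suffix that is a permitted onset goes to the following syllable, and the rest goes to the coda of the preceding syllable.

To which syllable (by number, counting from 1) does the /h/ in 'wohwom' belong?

Nuclei (vowels): o, o → 2 syllables.
σ1/σ2 boundary: /hw/ splits as /h/ + /w/ (/w/ is the longest suffix that is a licit onset).
Putting it together: woh.wom.
The /h/ is in the coda of syllable 1 (/woh/).

1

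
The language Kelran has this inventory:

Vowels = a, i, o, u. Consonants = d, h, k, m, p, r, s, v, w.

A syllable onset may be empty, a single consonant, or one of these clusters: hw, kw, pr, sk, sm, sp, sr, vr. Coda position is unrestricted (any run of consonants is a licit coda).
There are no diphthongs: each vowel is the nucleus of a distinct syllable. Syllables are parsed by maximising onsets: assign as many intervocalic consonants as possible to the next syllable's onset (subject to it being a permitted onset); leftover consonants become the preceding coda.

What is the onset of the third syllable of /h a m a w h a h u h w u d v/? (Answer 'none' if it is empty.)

h

The vowels are a, a, a, u, u — 5 nuclei, so 5 syllables.
/a…a/ gap (V1→V2): /m/ is a single consonant, so it becomes the next onset.
/a…a/ gap (V2→V3): /wh/ — longest licit onset from the right is /h/, leaving /w/ as coda.
/a…u/ gap (V3→V4): /h/ is a single consonant, so it becomes the next onset.
/u…u/ gap (V4→V5): /hw/ is a licit onset in full, so it all attaches to the next syllable.
Syllabification: ha.maw.ha.hu.hwudv.
Syllable 3 is /ha/: onset /h/, nucleus /a/, coda ∅.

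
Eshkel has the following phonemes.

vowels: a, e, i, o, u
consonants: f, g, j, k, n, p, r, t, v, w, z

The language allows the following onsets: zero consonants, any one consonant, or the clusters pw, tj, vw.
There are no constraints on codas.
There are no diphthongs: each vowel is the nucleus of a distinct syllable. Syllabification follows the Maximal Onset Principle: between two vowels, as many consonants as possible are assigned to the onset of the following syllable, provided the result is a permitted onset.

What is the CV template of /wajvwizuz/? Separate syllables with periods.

CVC.CCV.CVC

Vowels present: a, i, u; each is a nucleus, giving 3 syllables.
V1 /a/ – V2 /i/: cluster /jvw/ — the longest permitted-onset suffix is /vw/; onset = /vw/, preceding coda = /j/.
V2 /i/ – V3 /u/: just /z/ — single C goes to the following onset.
Syllabification: waj.vwi.zuz.
Mapping each syllable to C/V: /waj/ → CVC, /vwi/ → CCV, /zuz/ → CVC.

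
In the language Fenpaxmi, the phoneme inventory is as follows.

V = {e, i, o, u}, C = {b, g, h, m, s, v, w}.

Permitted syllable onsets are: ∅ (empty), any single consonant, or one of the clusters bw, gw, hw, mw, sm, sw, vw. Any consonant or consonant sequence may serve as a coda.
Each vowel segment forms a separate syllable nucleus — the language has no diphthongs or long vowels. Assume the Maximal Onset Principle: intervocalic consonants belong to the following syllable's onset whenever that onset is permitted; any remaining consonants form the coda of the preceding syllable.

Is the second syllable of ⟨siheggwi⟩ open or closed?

closed

Vowels present: i, e, i; each is a nucleus, giving 3 syllables.
σ1/σ2 boundary: /h/ is a single consonant, so it becomes the next onset.
σ2/σ3 boundary: cluster /ggw/ — the longest permitted-onset suffix is /gw/; onset = /gw/, preceding coda = /g/.
So the parse is si.heg.gwi.
Syllable 2 is /heg/ with coda /g/, so it is closed.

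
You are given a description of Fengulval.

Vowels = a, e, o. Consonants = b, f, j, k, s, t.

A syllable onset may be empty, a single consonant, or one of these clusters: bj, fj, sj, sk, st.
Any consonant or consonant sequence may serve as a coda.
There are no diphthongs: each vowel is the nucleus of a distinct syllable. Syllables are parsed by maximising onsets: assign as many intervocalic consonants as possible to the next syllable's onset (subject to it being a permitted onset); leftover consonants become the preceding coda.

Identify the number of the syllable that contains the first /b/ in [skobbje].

Nuclei (vowels): o, e → 2 syllables.
Between /o/ (V1) and /e/ (V2): cluster /bbj/ — the longest permitted-onset suffix is /bj/; onset = /bj/, preceding coda = /b/.
So the parse is skob.bje.
The first /b/ is in the coda of syllable 1 (/skob/).

1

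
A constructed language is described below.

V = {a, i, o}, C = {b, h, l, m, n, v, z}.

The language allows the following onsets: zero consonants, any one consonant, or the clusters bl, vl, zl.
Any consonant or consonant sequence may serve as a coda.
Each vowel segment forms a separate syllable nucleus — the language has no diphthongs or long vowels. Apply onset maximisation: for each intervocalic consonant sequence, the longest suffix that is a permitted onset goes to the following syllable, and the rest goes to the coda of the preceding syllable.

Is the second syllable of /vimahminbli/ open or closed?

Nuclei (vowels): i, a, i, i → 4 syllables.
V1 /i/ – V2 /a/: just /m/ — single C goes to the following onset.
V2 /a/ – V3 /i/: /hm/ — longest licit onset from the right is /m/, leaving /h/ as coda.
V3 /i/ – V4 /i/: /nbl/ — longest licit onset from the right is /bl/, leaving /n/ as coda.
Result: vi.mah.min.bli.
Syllable 2 is /mah/ with coda /h/, so it is closed.

closed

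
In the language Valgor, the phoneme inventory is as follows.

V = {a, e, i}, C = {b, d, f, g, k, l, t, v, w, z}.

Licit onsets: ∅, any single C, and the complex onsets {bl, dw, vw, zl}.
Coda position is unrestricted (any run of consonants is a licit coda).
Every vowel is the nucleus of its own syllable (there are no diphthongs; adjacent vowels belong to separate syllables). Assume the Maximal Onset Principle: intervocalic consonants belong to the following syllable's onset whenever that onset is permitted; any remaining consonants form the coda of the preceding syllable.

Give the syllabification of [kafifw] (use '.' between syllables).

The vowels are a, i — 2 nuclei, so 2 syllables.
Between /a/ (V1) and /i/ (V2): just /f/ — single C goes to the following onset.

ka.fifw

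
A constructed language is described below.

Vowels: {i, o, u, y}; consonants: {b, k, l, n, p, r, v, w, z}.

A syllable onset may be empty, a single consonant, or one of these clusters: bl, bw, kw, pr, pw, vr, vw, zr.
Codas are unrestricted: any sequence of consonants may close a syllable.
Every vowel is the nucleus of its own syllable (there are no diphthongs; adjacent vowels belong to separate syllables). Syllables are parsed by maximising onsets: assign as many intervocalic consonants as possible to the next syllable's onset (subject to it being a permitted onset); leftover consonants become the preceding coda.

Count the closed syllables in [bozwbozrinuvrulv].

2

The vowels are o, o, i, u, u — 5 nuclei, so 5 syllables.
σ1/σ2 boundary: /zwb/; trying suffixes from longest down, /b/ is the first permitted one, so coda /zw/ | onset /b/.
σ2/σ3 boundary: /zr/ — entire cluster is a permitted onset → onset /zr/, coda ∅.
σ3/σ4 boundary: /n/ is a single consonant, so it becomes the next onset.
σ4/σ5 boundary: /vr/ is a licit onset in full, so it all attaches to the next syllable.
Putting it together: bozw.bo.zri.nu.vrulv.
Classifying each syllable: /bozw/ (closed), /bo/ (open), /zri/ (open), /nu/ (open), /vrulv/ (closed).
Closed syllables: 2.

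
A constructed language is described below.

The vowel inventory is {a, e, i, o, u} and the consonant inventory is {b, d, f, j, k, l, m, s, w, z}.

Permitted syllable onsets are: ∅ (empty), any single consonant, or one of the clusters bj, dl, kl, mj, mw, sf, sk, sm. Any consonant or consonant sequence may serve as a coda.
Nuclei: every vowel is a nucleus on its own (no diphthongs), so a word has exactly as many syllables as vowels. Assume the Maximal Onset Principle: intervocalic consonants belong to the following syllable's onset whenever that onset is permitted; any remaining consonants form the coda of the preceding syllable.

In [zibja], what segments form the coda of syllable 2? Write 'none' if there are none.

none

Nuclei (vowels): i, a → 2 syllables.
/i…a/ gap (V1→V2): /bj/ is a licit onset in full, so it all attaches to the next syllable.
So the parse is zi.bja.
Syllable 2 is /bja/: onset /bj/, nucleus /a/, coda ∅.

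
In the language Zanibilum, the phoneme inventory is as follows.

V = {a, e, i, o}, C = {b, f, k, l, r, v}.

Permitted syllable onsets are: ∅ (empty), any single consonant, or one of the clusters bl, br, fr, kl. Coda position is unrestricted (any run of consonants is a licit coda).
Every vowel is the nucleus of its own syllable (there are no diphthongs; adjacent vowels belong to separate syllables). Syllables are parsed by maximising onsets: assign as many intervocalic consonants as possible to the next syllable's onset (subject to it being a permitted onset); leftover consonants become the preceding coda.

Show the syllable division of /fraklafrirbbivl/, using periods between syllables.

The vowels are a, a, i, i — 4 nuclei, so 4 syllables.
/a…a/ gap (V1→V2): cluster /kl/ — /kl/ is itself a permitted onset, so the whole cluster goes right; preceding coda = ∅.
/a…i/ gap (V2→V3): /fr/ — entire cluster is a permitted onset → onset /fr/, coda ∅.
/i…i/ gap (V3→V4): /rbb/ — longest licit onset from the right is /b/, leaving /rb/ as coda.

fra.kla.frirb.bivl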